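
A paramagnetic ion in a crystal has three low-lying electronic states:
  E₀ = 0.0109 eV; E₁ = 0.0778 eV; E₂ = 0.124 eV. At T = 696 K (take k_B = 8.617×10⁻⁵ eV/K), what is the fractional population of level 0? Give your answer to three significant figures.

k_BT = 8.617×10⁻⁵ × 696 K = 0.059974 eV.
Eᵢ/kT = 0.18175, 1.2972, 2.0676.
Z = Σ e^(−Eᵢ/kT) = e^(−0.18175) + e^(−1.2972) + e^(−2.0676) = 0.83381 + 0.27330 + 0.12649 = 1.2336.
P₀ = e^(−E₀/kT) / Z = 0.83381/1.2336 = 0.676.

0.676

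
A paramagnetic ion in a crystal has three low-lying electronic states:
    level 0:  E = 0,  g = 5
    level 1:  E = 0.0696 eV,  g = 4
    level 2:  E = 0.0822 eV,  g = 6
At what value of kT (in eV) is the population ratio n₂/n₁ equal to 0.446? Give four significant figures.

0.01039 eV

n₂/n₁ = (g₂/g₁) exp[−(E₂−E₁)/kT] = 0.446.
⇒ (E₂−E₁)/kT = ln((6/4)/0.446) = ln(3.36323) = 1.21290.
kT = 0.0126 eV / 1.21290 = 0.01039 eV.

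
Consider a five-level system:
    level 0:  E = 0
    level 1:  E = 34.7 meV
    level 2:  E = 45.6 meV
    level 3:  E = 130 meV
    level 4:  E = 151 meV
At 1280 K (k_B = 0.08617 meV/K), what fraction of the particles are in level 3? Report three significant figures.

0.104

k_BT = 0.08617 × 1280 K = 110.30 meV.
Eᵢ/kT = 0, 0.31460, 0.41342, 1.1786, 1.3690.
Z = Σ e^(−Eᵢ/kT) = e^(−0) + e^(−0.31460) + e^(−0.41342) + e^(−1.1786) + e^(−1.3690) = 1.0000 + 0.73008 + 0.66138 + 0.30771 + 0.25436 = 2.9535.
P₃ = e^(−E₃/kT) / Z = 0.30771/2.9535 = 0.104.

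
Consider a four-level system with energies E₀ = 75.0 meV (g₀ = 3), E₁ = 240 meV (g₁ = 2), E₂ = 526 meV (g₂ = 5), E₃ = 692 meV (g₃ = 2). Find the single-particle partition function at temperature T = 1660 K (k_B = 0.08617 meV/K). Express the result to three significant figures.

k_BT = 0.08617 × 1660 K = 143.04 meV.
Eᵢ/kT = 0.52433, 1.6779, 3.6773, 4.8378.
Z = Σ gᵢe^(−Eᵢ/kT) = 3·e^(−0.52433) + 2·e^(−1.6779) + 5·e^(−3.6773) + 2·e^(−4.8378) = 1.7759 + 0.37353 + 0.12646 + 0.015849 = 2.2917.

Z = 2.29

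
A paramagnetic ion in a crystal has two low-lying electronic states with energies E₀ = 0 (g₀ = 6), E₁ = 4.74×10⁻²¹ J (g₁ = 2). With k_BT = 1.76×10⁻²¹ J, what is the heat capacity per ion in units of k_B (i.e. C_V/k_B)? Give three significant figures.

Eᵢ/kT = 0, 2.6932.
Z = Σ gᵢe^(−Eᵢ/kT) = 6·e^(−0) + 2·e^(−2.6932) = 6.0000 + 0.13533 = 6.1353.
⟨E⟩ = 0.10455, ⟨E²⟩ = 0.49558.
C_V/k_B = (⟨E²⟩ − ⟨E⟩²)/(kT)² = (0.49558 − 0.010931)/3.0976 = 0.156.

0.156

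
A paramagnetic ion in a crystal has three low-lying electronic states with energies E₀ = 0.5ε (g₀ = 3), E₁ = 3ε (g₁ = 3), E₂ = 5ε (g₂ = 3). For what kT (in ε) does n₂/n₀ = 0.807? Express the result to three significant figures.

21.0 ε

n₂/n₀ = (g₂/g₀) exp[−(E₂−E₀)/kT] = 0.807.
⇒ (E₂−E₀)/kT = ln((3/3)/0.807) = ln(1.2392) = 0.21447.
kT = 4.5ε / 0.21447 = 21.0 ε.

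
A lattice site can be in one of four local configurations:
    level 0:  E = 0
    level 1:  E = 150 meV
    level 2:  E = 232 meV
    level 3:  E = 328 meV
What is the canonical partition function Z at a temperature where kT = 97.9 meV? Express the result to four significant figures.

Eᵢ/kT = 0, 1.53218, 2.36977, 3.35036.
Z = Σ e^(−Eᵢ/kT) = e^(−0) + e^(−1.53218) + e^(−2.36977) + e^(−3.35036) = 1.00000 + 0.216064 + 0.0935022 + 0.0350717 = 1.34464.

Z = 1.345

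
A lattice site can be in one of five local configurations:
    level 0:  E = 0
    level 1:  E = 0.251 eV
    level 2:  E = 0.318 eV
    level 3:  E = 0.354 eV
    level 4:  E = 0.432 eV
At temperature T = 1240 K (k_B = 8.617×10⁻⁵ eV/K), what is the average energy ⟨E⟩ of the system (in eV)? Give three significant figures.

k_BT = 8.617×10⁻⁵ × 1240 K = 0.10685 eV.
Eᵢ/kT = 0, 2.3491, 2.9761, 3.3131, 4.0431.
Z = Σ e^(−Eᵢ/kT) = e^(−0) + e^(−2.3491) + e^(−2.9761) + e^(−3.3131) + e^(−4.0431) = 1.0000 + 0.095455 + 0.050991 + 0.036403 + 0.017543 = 1.2004.
⟨E⟩ = Σ Eᵢ e^(−Eᵢ/kT) / Z = (0·1.0000 + 0.251·0.095455 + 0.318·0.050991 + 0.354·0.036403 + 0.432·0.017543) / 1.2004 = 0.0505 eV.

0.0505 eV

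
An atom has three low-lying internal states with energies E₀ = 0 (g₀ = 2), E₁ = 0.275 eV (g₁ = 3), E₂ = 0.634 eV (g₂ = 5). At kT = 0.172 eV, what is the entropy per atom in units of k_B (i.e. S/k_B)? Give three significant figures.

1.53

Eᵢ/kT = 0, 1.5988, 3.6860.
Z = Σ gᵢe^(−Eᵢ/kT) = 2·e^(−0) + 3·e^(−1.5988) + 5·e^(−3.6860) = 2.0000 + 0.60642 + 0.12536 = 2.7318.
⟨E⟩ = Σ EᵢPᵢ = 0.090140 eV.
S/k_B = ln Z + ⟨E⟩/kT = ln(2.7318) + 0.090140/0.172 = 1.0050 + 0.52407 = 1.53.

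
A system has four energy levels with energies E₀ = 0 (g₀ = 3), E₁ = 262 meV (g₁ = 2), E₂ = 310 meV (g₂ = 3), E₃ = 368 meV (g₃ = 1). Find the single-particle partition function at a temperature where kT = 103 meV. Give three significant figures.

Eᵢ/kT = 0, 2.5437, 3.0097, 3.5728.
Z = Σ gᵢe^(−Eᵢ/kT) = 3·e^(−0) + 2·e^(−2.5437) + 3·e^(−3.0097) + 1·e^(−3.5728) = 3.0000 + 0.15715 + 0.14792 + 0.028077 = 3.3331.

Z = 3.33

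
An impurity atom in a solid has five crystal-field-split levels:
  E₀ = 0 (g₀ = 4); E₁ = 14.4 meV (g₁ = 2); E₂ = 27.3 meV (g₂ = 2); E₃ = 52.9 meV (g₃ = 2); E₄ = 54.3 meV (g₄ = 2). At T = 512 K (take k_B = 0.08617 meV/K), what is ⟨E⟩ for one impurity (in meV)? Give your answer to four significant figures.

14.77 meV

k_BT = 0.08617 × 512 K = 44.1190 meV.
Eᵢ/kT = 0, 0.326390, 0.618781, 1.19903, 1.23076.
Z = Σ gᵢe^(−Eᵢ/kT) = 4·e^(−0) + 2·e^(−0.326390) + 2·e^(−0.618781) + 2·e^(−1.19903) + 2·e^(−1.23076) = 4.00000 + 1.44305 + 1.07720 + 0.602973 + 0.584141 = 7.70736.
⟨E⟩ = Σ Eᵢ gᵢe^(−Eᵢ/kT) / Z = (0·4.00000 + 14.4·1.44305 + 27.3·1.07720 + 52.9·0.602973 + 54.3·0.584141) / 7.70736 = 14.77 meV.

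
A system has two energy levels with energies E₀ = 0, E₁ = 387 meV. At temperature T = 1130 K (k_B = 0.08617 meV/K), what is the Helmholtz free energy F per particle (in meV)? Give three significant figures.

k_BT = 0.08617 × 1130 K = 97.372 meV.
Eᵢ/kT = 0, 3.9744.
Z = Σ e^(−Eᵢ/kT) = e^(−0) + e^(−3.9744) = 1.0000 + 0.018791 = 1.0188.
F = −kT ln Z = −97.372 × ln(1.0188) = −97.372 × 0.018625 = -1.81 meV.

-1.81 meV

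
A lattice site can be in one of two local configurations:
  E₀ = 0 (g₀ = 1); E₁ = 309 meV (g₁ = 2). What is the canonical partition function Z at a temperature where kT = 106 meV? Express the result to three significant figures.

Eᵢ/kT = 0, 2.9151.
Z = Σ gᵢe^(−Eᵢ/kT) = 1·e^(−0) + 2·e^(−2.9151) = 1.0000 + 0.10840 = 1.1084.

Z = 1.11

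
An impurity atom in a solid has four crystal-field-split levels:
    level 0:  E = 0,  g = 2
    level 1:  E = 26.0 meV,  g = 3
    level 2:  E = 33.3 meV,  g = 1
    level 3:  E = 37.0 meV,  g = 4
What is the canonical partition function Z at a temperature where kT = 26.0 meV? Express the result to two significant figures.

Z = 4.3

Eᵢ/kT = 0, 1.000, 1.281, 1.423.
Z = Σ gᵢe^(−Eᵢ/kT) = 2·e^(−0) + 3·e^(−1.000) + 1·e^(−1.281) + 4·e^(−1.423) = 2.000 + 1.104 + 0.2778 + 0.9640 = 4.346.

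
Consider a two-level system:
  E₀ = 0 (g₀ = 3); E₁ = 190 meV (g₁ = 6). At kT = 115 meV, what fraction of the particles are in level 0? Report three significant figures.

0.723

Eᵢ/kT = 0, 1.6522.
Z = Σ gᵢe^(−Eᵢ/kT) = 3·e^(−0) + 6·e^(−1.6522) = 3.0000 + 1.1498 = 4.1498.
P₀ = g₀ e^(−E₀/kT) / Z = 3.0000/4.1498 = 0.723.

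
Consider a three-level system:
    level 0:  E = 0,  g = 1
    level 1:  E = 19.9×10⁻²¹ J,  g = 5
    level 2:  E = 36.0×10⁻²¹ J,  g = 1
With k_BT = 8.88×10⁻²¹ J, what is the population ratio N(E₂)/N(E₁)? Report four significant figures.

n₂/n₁ = (g₂/g₁) exp[−(E₂−E₁)/kT] = (1/5) × exp(−(16.1 ×10⁻²¹ J)/(8.88 ×10⁻²¹ J)) = (1/5) × exp(-1.81306) = 0.03263.

0.03263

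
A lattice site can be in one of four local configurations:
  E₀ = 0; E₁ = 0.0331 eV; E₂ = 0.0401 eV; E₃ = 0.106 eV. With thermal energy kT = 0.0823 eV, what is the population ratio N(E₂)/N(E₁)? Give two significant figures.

n₂/n₁ = exp[−(E₂−E₁)/kT] = exp(−(0.0070 eV)/(0.0823 eV)) = exp(-0.08505) = 0.92.

0.92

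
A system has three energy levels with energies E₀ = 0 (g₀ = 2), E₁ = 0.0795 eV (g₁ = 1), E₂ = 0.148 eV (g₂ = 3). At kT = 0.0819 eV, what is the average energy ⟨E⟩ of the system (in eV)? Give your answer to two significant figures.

Eᵢ/kT = 0, 0.9707, 1.807.
Z = Σ gᵢe^(−Eᵢ/kT) = 2·e^(−0) + 1·e^(−0.9707) + 3·e^(−1.807) = 2.000 + 0.3788 + 0.4924 = 2.871.
⟨E⟩ = Σ Eᵢ gᵢe^(−Eᵢ/kT) / Z = (0·2.000 + 0.0795·0.3788 + 0.148·0.4924) / 2.871 = 0.036 eV.

0.036 eV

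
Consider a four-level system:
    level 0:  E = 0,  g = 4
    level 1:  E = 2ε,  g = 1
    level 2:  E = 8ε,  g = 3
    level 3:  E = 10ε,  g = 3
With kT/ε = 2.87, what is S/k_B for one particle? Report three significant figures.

Eᵢ/kT = 0, 0.69686, 2.7875, 3.4843.
Z = Σ gᵢe^(−Eᵢ/kT) = 4·e^(−0) + 1·e^(−0.69686) + 3·e^(−2.7875) + 3·e^(−3.4843) = 4.0000 + 0.49815 + 0.18472 + 0.092026 = 4.7749.
⟨E⟩ = Σ EᵢPᵢ = 0.71087 ε.
S/k_B = ln Z + ⟨E⟩/kT = ln(4.7749) + 0.71087/2.87 = 1.5634 + 0.24769 = 1.81.

1.81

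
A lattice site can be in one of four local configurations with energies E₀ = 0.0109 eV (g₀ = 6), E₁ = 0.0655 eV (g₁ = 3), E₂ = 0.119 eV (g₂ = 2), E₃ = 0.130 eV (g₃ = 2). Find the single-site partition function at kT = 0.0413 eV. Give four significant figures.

Z = 5.420

Eᵢ/kT = 0.263923, 1.58596, 2.88136, 3.14770.
Z = Σ gᵢe^(−Eᵢ/kT) = 6·e^(−0.263923) + 3·e^(−1.58596) + 2·e^(−2.88136) + 2·e^(−3.14770) = 4.60820 + 0.614253 + 0.112117 + 0.0859016 = 5.42047.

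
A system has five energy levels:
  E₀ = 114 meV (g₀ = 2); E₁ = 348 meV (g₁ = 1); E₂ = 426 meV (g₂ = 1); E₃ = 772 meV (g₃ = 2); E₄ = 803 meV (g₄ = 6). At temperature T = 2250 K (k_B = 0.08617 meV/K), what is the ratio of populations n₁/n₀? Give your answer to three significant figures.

k_BT = 0.08617 × 2250 K = 193.88 meV.
n₁/n₀ = (g₁/g₀) exp[−(E₁−E₀)/kT] = (1/2) × exp(−(234 meV)/(193.88 meV)) = (1/2) × exp(-1.2069) = 0.150.

0.150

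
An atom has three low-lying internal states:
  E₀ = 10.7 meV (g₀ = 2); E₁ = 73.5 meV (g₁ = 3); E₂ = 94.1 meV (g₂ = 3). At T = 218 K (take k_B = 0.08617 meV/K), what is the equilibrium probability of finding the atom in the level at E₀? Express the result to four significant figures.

k_BT = 0.08617 × 218 K = 18.7851 meV.
Eᵢ/kT = 0.569600, 3.91268, 5.00929.
Z = Σ gᵢe^(−Eᵢ/kT) = 2·e^(−0.569600) + 3·e^(−3.91268) + 3·e^(−5.00929) = 1.13150 + 0.0599606 + 0.0200269 = 1.21149.
P₀ = g₀ e^(−E₀/kT) / Z = 1.13150/1.21149 = 0.9340.

0.9340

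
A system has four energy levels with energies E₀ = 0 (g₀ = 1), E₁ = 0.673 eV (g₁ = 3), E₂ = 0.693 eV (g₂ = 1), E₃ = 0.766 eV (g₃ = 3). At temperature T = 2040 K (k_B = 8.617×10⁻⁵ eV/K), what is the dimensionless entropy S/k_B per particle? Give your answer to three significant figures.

0.556

k_BT = 8.617×10⁻⁵ × 2040 K = 0.17579 eV.
Eᵢ/kT = 0, 3.8284, 3.9422, 4.3575.
Z = Σ gᵢe^(−Eᵢ/kT) = 1·e^(−0) + 3·e^(−3.8284) + 1·e^(−3.9422) + 3·e^(−4.3575) = 1.0000 + 0.065233 + 0.019405 + 0.038431 = 1.1231.
⟨E⟩ = Σ EᵢPᵢ = 0.077275 eV.
S/k_B = ln Z + ⟨E⟩/kT = ln(1.1231) + 0.077275/0.17579 = 0.11609 + 0.43959 = 0.556.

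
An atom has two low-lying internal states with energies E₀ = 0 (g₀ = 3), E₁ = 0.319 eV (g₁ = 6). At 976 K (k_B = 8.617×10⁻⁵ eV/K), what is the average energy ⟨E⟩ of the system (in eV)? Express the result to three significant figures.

k_BT = 8.617×10⁻⁵ × 976 K = 0.084102 eV.
Eᵢ/kT = 0, 3.7930.
Z = Σ gᵢe^(−Eᵢ/kT) = 3·e^(−0) + 6·e^(−3.7930) = 3.0000 + 0.13517 = 3.1352.
⟨E⟩ = Σ Eᵢ gᵢe^(−Eᵢ/kT) / Z = (0·3.0000 + 0.319·0.13517) / 3.1352 = 0.0138 eV.

0.0138 eV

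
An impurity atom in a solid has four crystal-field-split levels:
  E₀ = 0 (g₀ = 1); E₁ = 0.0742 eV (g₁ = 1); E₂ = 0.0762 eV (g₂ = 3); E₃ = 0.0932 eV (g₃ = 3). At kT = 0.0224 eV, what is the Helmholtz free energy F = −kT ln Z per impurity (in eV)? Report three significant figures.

Eᵢ/kT = 0, 3.3125, 3.4018, 4.1607.
Z = Σ gᵢe^(−Eᵢ/kT) = 1·e^(−0) + 1·e^(−3.3125) + 3·e^(−3.4018) + 3·e^(−4.1607) = 1.0000 + 0.036425 + 0.099940 + 0.046790 = 1.1832.
F = −kT ln Z = −0.0224 × ln(1.1832) = −0.0224 × 0.16822 = -0.00377 eV.

-0.00377 eV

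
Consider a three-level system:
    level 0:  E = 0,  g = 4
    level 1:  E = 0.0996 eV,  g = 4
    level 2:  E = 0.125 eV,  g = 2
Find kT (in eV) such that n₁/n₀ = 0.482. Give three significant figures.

n₁/n₀ = (g₁/g₀) exp[−(E₁−E₀)/kT] = 0.482.
⇒ (E₁−E₀)/kT = ln((4/4)/0.482) = ln(2.0747) = 0.72982.
kT = 0.0996 eV / 0.72982 = 0.136 eV.

0.136 eV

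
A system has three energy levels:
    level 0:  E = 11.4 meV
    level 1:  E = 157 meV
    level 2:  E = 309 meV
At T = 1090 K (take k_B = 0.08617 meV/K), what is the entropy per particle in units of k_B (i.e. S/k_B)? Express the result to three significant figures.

0.595

k_BT = 0.08617 × 1090 K = 93.925 meV.
Eᵢ/kT = 0.12137, 1.6715, 3.2899.
Z = Σ e^(−Eᵢ/kT) = e^(−0.12137) + e^(−1.6715) + e^(−3.2899) = 0.88571 + 0.18796 + 0.037258 = 1.1109.
⟨E⟩ = Σ EᵢPᵢ = 46.016 meV.
S/k_B = ln Z + ⟨E⟩/kT = ln(1.1109) + 46.016/93.925 = 0.10517 + 0.48992 = 0.595.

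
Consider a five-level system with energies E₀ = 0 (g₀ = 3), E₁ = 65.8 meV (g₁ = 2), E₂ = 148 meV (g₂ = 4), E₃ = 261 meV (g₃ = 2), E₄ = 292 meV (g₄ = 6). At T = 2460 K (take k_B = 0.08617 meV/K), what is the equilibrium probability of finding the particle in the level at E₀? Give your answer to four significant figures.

0.3507

k_BT = 0.08617 × 2460 K = 211.978 meV.
Eᵢ/kT = 0, 0.310410, 0.698186, 1.23126, 1.37750.
Z = Σ gᵢe^(−Eᵢ/kT) = 3·e^(−0) + 2·e^(−0.310410) + 4·e^(−0.698186) + 2·e^(−1.23126) + 6·e^(−1.37750) = 3.00000 + 1.46629 + 1.98995 + 0.583849 + 1.51325 = 8.55334.
P₀ = g₀ e^(−E₀/kT) / Z = 3.00000/8.55334 = 0.3507.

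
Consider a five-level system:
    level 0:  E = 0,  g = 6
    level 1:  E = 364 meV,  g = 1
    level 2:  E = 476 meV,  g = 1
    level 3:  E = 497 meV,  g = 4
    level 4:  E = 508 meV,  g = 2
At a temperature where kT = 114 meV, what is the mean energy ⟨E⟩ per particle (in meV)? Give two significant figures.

9.7 meV

Eᵢ/kT = 0, 3.193, 4.175, 4.360, 4.456.
Z = Σ gᵢe^(−Eᵢ/kT) = 6·e^(−0) + 1·e^(−3.193) + 1·e^(−4.175) + 4·e^(−4.360) + 2·e^(−4.456) = 6.000 + 0.04105 + 0.01538 + 0.05111 + 0.02322 = 6.131.
⟨E⟩ = Σ Eᵢ gᵢe^(−Eᵢ/kT) / Z = (0·6.000 + 364·0.04105 + 476·0.01538 + 497·0.05111 + 508·0.02322) / 6.131 = 9.7 meV.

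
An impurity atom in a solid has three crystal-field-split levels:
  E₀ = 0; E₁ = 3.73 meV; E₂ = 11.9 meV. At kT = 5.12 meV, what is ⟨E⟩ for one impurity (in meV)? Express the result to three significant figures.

1.88 meV

Eᵢ/kT = 0, 0.72852, 2.3242.
Z = Σ e^(−Eᵢ/kT) = e^(−0) + e^(−0.72852) + e^(−2.3242) = 1.0000 + 0.48262 + 0.097862 = 1.5805.
⟨E⟩ = Σ Eᵢ e^(−Eᵢ/kT) / Z = (0·1.0000 + 3.73·0.48262 + 11.9·0.097862) / 1.5805 = 1.88 meV.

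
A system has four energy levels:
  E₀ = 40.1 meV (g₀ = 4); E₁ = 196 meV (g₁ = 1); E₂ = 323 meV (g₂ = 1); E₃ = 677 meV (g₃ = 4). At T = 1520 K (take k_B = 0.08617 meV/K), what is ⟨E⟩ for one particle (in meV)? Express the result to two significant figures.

k_BT = 0.08617 × 1520 K = 131.0 meV.
Eᵢ/kT = 0.3061, 1.496, 2.466, 5.168.
Z = Σ gᵢe^(−Eᵢ/kT) = 4·e^(−0.3061) + 1·e^(−1.496) + 1·e^(−2.466) + 4·e^(−5.168) = 2.945 + 0.2240 + 0.08492 + 0.02278 = 3.277.
⟨E⟩ = Σ Eᵢ gᵢe^(−Eᵢ/kT) / Z = (40.1·2.945 + 196·0.2240 + 323·0.08492 + 677·0.02278) / 3.277 = 63 meV.

63 meV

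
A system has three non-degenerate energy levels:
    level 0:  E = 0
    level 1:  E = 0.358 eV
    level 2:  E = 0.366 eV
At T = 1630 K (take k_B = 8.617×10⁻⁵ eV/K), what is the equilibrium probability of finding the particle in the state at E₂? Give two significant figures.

k_BT = 8.617×10⁻⁵ × 1630 K = 0.1405 eV.
Eᵢ/kT = 0, 2.548, 2.605.
Z = Σ e^(−Eᵢ/kT) = e^(−0) + e^(−2.548) + e^(−2.605) = 1.000 + 0.07824 + 0.07390 = 1.152.
P₂ = e^(−E₂/kT) / Z = 0.07390/1.152 = 0.064.

0.064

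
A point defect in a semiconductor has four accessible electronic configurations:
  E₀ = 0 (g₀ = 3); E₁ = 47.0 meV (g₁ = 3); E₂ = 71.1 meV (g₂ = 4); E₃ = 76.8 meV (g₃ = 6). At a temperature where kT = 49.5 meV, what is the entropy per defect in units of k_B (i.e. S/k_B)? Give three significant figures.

Eᵢ/kT = 0, 0.94949, 1.4364, 1.5515.
Z = Σ gᵢe^(−Eᵢ/kT) = 3·e^(−0) + 3·e^(−0.94949) + 4·e^(−1.4364) + 6·e^(−1.5515) = 3.0000 + 1.1608 + 0.95113 + 1.2716 = 6.3835.
⟨E⟩ = Σ EᵢPᵢ = 34.439 meV.
S/k_B = ln Z + ⟨E⟩/kT = ln(6.3835) + 34.439/49.5 = 1.8537 + 0.69574 = 2.55.

2.55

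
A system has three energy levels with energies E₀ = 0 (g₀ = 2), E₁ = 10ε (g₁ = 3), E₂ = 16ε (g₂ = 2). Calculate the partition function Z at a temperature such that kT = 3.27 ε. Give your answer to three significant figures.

Z = 2.16

Eᵢ/kT = 0, 3.0581, 4.8930.
Z = Σ gᵢe^(−Eᵢ/kT) = 2·e^(−0) + 3·e^(−3.0581) + 2·e^(−4.8930) = 2.0000 + 0.14093 + 0.014998 = 2.1559.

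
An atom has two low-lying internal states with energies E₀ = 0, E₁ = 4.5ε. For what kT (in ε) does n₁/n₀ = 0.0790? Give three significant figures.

n₁/n₀ = exp[−(E₁−E₀)/kT] = 0.0790.
⇒ (E₁−E₀)/kT = ln(1/0.0790) = ln(12.658) = 2.5383.
kT = 4.5ε / 2.5383 = 1.77 ε.

1.77 ε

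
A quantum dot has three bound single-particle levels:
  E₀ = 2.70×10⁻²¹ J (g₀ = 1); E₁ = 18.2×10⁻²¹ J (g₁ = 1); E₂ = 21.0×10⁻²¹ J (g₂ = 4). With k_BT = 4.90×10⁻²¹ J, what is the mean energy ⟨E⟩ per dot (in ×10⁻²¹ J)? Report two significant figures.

Eᵢ/kT = 0.5510, 3.714, 4.286.
Z = Σ gᵢe^(−Eᵢ/kT) = 1·e^(−0.5510) + 1·e^(−3.714) + 4·e^(−4.286) = 0.5764 + 0.02438 + 0.05504 = 0.6558.
⟨E⟩ = Σ Eᵢ gᵢe^(−Eᵢ/kT) / Z = (2.70·0.5764 + 18.2·0.02438 + 21.0·0.05504) / 0.6558 = 4.8 ×10⁻²¹ J.

4.8 ×10⁻²¹ J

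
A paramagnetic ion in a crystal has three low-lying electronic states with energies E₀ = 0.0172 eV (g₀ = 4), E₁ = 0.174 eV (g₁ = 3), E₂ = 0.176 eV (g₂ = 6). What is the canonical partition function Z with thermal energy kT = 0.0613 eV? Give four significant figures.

Z = 3.537

Eᵢ/kT = 0.280587, 2.83850, 2.87113.
Z = Σ gᵢe^(−Eᵢ/kT) = 4·e^(−0.280587) + 3·e^(−2.83850) + 6·e^(−2.87113) = 3.02136 + 0.175540 + 0.339809 = 3.53671.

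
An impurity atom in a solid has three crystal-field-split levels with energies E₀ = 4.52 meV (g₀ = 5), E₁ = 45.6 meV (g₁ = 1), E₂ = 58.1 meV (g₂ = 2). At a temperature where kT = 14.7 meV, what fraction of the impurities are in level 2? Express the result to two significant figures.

Eᵢ/kT = 0.3075, 3.102, 3.952.
Z = Σ gᵢe^(−Eᵢ/kT) = 5·e^(−0.3075) + 1·e^(−3.102) + 2·e^(−3.952) = 3.676 + 0.04496 + 0.03843 = 3.759.
P₂ = g₂ e^(−E₂/kT) / Z = 0.03843/3.759 = 0.010.

0.010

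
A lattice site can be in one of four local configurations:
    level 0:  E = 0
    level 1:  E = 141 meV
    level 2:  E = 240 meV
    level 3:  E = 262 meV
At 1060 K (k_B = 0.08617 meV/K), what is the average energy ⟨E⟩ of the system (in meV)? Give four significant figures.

k_BT = 0.08617 × 1060 K = 91.3402 meV.
Eᵢ/kT = 0, 1.54368, 2.62754, 2.86840.
Z = Σ e^(−Eᵢ/kT) = e^(−0) + e^(−1.54368) + e^(−2.62754) + e^(−2.86840) = 1.00000 + 0.213594 + 0.0722560 + 0.0567897 = 1.34264.
⟨E⟩ = Σ Eᵢ e^(−Eᵢ/kT) / Z = (0·1.00000 + 141·0.213594 + 240·0.0722560 + 262·0.0567897) / 1.34264 = 46.43 meV.

46.43 meV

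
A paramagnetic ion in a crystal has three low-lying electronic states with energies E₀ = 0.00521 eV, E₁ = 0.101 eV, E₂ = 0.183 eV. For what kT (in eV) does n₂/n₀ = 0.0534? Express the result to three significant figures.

n₂/n₀ = exp[−(E₂−E₀)/kT] = 0.0534.
⇒ (E₂−E₀)/kT = ln(1/0.0534) = ln(18.727) = 2.9300.
kT = 0.17779 eV / 2.9300 = 0.0607 eV.

0.0607 eV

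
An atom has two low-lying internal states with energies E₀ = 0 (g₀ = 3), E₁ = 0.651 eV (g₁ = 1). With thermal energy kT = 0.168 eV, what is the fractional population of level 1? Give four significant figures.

0.006871

Eᵢ/kT = 0, 3.87500.
Z = Σ gᵢe^(−Eᵢ/kT) = 3·e^(−0) + 1·e^(−3.87500) = 3.00000 + 0.0207543 = 3.02075.
P₁ = g₁ e^(−E₁/kT) / Z = 0.0207543/3.02075 = 0.006871.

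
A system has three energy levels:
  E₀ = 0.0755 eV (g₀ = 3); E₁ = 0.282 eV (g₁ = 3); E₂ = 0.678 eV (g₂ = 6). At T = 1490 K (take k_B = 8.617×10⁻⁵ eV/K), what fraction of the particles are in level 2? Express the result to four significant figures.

k_BT = 8.617×10⁻⁵ × 1490 K = 0.128393 eV.
Eᵢ/kT = 0.588038, 2.19638, 5.28066.
Z = Σ gᵢe^(−Eᵢ/kT) = 3·e^(−0.588038) + 3·e^(−2.19638) + 6·e^(−5.28066) = 1.66625 + 0.333615 + 0.0305344 = 2.03040.
P₂ = g₂ e^(−E₂/kT) / Z = 0.0305344/2.03040 = 0.01504.

0.01504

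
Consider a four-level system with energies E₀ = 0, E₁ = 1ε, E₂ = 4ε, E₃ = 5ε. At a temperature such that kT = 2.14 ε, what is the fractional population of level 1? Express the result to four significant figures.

0.3338

Eᵢ/kT = 0, 0.467290, 1.86916, 2.33645.
Z = Σ e^(−Eᵢ/kT) = e^(−0) + e^(−0.467290) + e^(−1.86916) + e^(−2.33645) = 1.00000 + 0.626698 + 0.154253 + 0.0966702 = 1.87762.
P₁ = e^(−E₁/kT) / Z = 0.626698/1.87762 = 0.3338.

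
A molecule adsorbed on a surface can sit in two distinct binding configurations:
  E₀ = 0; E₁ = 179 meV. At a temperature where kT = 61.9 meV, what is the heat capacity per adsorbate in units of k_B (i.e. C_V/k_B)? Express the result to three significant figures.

0.416

Eᵢ/kT = 0, 2.8918.
Z = Σ e^(−Eᵢ/kT) = e^(−0) + e^(−2.8918) = 1.0000 + 0.055476 = 1.0555.
⟨E⟩ = 9.4081 meV, ⟨E²⟩ = 1684.0 meV².
C_V/k_B = (⟨E²⟩ − ⟨E⟩²)/(kT)² = (1684.0 − 88.512)/3831.6 = 0.416.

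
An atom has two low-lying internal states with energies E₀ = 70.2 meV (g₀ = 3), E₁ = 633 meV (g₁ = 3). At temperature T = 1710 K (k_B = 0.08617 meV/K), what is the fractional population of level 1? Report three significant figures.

k_BT = 0.08617 × 1710 K = 147.35 meV.
Eᵢ/kT = 0.47642, 4.2959.
Z = Σ gᵢe^(−Eᵢ/kT) = 3·e^(−0.47642) + 3·e^(−4.2959) = 1.8630 + 0.040873 = 1.9039.
P₁ = g₁ e^(−E₁/kT) / Z = 0.040873/1.9039 = 0.0215.

0.0215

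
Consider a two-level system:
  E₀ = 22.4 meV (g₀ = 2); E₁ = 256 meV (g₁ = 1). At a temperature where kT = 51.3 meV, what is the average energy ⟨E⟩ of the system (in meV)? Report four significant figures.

Eᵢ/kT = 0.436647, 4.99025.
Z = Σ gᵢe^(−Eᵢ/kT) = 2·e^(−0.436647) + 1·e^(−4.99025) = 1.29240 + 0.00680396 = 1.29920.
⟨E⟩ = Σ Eᵢ gᵢe^(−Eᵢ/kT) / Z = (22.4·1.29240 + 256·0.00680396) / 1.29920 = 23.62 meV.

23.62 meV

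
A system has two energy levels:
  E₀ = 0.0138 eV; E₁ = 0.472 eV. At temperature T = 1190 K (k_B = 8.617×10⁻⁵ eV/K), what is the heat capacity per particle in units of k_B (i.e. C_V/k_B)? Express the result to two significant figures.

0.22

k_BT = 8.617×10⁻⁵ × 1190 K = 0.1025 eV.
Eᵢ/kT = 0.1346, 4.605.
Z = Σ e^(−Eᵢ/kT) = e^(−0.1346) + e^(−4.605) = 0.8741 + 0.01000 = 0.8841.
⟨E⟩ = 0.01898 eV, ⟨E²⟩ = 0.002708 eV².
C_V/k_B = (⟨E²⟩ − ⟨E⟩²)/(kT)² = (0.002708 − 0.0003602)/0.01051 = 0.22.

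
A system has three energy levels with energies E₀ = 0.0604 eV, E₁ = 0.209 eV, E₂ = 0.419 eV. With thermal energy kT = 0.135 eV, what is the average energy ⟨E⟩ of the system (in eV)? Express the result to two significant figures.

0.11 eV

Eᵢ/kT = 0.4474, 1.548, 3.104.
Z = Σ e^(−Eᵢ/kT) = e^(−0.4474) + e^(−1.548) + e^(−3.104) = 0.6393 + 0.2127 + 0.04487 = 0.8969.
⟨E⟩ = Σ Eᵢ e^(−Eᵢ/kT) / Z = (0.0604·0.6393 + 0.209·0.2127 + 0.419·0.04487) / 0.8969 = 0.11 eV.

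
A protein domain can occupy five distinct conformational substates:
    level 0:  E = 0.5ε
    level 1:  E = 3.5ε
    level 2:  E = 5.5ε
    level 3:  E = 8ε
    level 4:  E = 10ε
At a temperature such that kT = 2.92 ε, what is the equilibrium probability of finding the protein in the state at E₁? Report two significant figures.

0.22

Eᵢ/kT = 0.1712, 1.199, 1.884, 2.740, 3.425.
Z = Σ e^(−Eᵢ/kT) = e^(−0.1712) + e^(−1.199) + e^(−1.884) + e^(−2.740) + e^(−3.425) = 0.8427 + 0.3015 + 0.1520 + 0.06457 + 0.03255 = 1.393.
P₁ = e^(−E₁/kT) / Z = 0.3015/1.393 = 0.22.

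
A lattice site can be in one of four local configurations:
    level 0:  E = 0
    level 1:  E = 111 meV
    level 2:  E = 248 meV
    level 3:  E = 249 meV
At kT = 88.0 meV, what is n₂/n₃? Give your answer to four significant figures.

1.011

n₂/n₃ = exp[−(E₂−E₃)/kT] = exp(−(-1 meV)/(88.0 meV)) = exp(0.0113636) = 1.011.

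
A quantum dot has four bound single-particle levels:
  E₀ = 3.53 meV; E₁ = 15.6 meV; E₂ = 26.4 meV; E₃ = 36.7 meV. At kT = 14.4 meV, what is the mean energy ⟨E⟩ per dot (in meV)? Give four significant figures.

11.13 meV

Eᵢ/kT = 0.245139, 1.08333, 1.83333, 2.54861.
Z = Σ e^(−Eᵢ/kT) = e^(−0.245139) + e^(−1.08333) + e^(−1.83333) + e^(−2.54861) = 0.782596 + 0.338467 + 0.159880 + 0.0781903 = 1.35913.
⟨E⟩ = Σ Eᵢ e^(−Eᵢ/kT) / Z = (3.53·0.782596 + 15.6·0.338467 + 26.4·0.159880 + 36.7·0.0781903) / 1.35913 = 11.13 meV.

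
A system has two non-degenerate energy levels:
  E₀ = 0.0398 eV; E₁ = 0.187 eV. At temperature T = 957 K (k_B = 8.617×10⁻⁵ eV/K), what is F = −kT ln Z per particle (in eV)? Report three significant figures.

k_BT = 8.617×10⁻⁵ × 957 K = 0.082465 eV.
Eᵢ/kT = 0.48263, 2.2676.
Z = Σ e^(−Eᵢ/kT) = e^(−0.48263) + e^(−2.2676) = 0.61716 + 0.10356 = 0.72072.
F = −kT ln Z = −0.082465 × ln(0.72072) = −0.082465 × -0.32750 = 0.0270 eV.

0.0270 eV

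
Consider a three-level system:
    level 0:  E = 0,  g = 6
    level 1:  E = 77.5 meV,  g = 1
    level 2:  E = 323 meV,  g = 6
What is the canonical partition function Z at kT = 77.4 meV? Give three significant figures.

Z = 6.46

Eᵢ/kT = 0, 1.0013, 4.1731.
Z = Σ gᵢe^(−Eᵢ/kT) = 6·e^(−0) + 1·e^(−1.0013) + 6·e^(−4.1731) = 6.0000 + 0.36740 + 0.092427 = 6.4598.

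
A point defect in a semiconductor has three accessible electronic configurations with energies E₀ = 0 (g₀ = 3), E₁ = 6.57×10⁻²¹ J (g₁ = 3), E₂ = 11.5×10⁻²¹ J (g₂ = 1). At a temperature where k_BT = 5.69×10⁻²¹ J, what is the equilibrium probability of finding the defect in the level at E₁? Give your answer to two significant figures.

0.23

Eᵢ/kT = 0, 1.155, 2.021.
Z = Σ gᵢe^(−Eᵢ/kT) = 3·e^(−0) + 3·e^(−1.155) + 1·e^(−2.021) = 3.000 + 0.9452 + 0.1325 = 4.078.
P₁ = g₁ e^(−E₁/kT) / Z = 0.9452/4.078 = 0.23.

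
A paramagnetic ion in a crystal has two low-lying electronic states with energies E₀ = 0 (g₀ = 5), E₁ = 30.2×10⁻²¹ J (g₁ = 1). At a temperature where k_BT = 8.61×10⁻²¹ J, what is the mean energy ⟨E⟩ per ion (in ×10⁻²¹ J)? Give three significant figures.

0.180 ×10⁻²¹ J

Eᵢ/kT = 0, 3.5075.
Z = Σ gᵢe^(−Eᵢ/kT) = 5·e^(−0) + 1·e^(−3.5075) = 5.0000 + 0.029972 = 5.0300.
⟨E⟩ = Σ Eᵢ gᵢe^(−Eᵢ/kT) / Z = (0·5.0000 + 30.2·0.029972) / 5.0300 = 0.180 ×10⁻²¹ J.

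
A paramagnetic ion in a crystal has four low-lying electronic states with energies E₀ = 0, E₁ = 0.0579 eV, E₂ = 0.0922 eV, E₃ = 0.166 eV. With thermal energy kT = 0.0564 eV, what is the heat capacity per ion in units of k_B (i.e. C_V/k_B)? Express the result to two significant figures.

Eᵢ/kT = 0, 1.027, 1.635, 2.943.
Z = Σ e^(−Eᵢ/kT) = e^(−0) + e^(−1.027) + e^(−1.635) + e^(−2.943) = 1.000 + 0.3581 + 0.1950 + 0.05271 = 1.606.
⟨E⟩ = 0.02955 eV, ⟨E²⟩ = 0.002684 eV².
C_V/k_B = (⟨E²⟩ − ⟨E⟩²)/(kT)² = (0.002684 − 0.0008732)/0.003181 = 0.57.

0.57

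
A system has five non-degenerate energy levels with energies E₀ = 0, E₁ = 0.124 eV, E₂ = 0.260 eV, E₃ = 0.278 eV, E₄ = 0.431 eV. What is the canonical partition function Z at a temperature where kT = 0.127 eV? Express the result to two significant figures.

Eᵢ/kT = 0, 0.9764, 2.047, 2.189, 3.394.
Z = Σ e^(−Eᵢ/kT) = e^(−0) + e^(−0.9764) + e^(−2.047) + e^(−2.189) + e^(−3.394) = 1.000 + 0.3767 + 0.1291 + 0.1120 + 0.03357 = 1.651.

Z = 1.7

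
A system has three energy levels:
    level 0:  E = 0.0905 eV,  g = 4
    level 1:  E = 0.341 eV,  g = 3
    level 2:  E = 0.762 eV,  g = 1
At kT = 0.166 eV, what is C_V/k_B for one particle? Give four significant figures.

0.3315

Eᵢ/kT = 0.545181, 2.05422, 4.59036.
Z = Σ gᵢe^(−Eᵢ/kT) = 4·e^(−0.545181) + 3·e^(−2.05422) + 1·e^(−4.59036) = 2.31895 + 0.384578 + 0.0101492 = 2.71368.
⟨E⟩ = 0.128512 eV, ⟨E²⟩ = 0.0256497 eV².
C_V/k_B = (⟨E²⟩ − ⟨E⟩²)/(kT)² = (0.0256497 − 0.0165153)/0.0275560 = 0.3315.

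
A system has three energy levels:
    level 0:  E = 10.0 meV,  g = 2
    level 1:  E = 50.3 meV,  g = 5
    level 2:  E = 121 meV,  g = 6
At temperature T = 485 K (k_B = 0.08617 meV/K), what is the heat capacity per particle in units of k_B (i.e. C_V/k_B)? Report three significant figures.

0.629

k_BT = 0.08617 × 485 K = 41.792 meV.
Eᵢ/kT = 0.23928, 1.2036, 2.8953.
Z = Σ gᵢe^(−Eᵢ/kT) = 2·e^(−0.23928) + 5·e^(−1.2036) + 6·e^(−2.8953) = 1.5744 + 1.5006 + 0.33169 = 3.4067.
⟨E⟩ = 38.559 meV, ⟨E²⟩ = 2586.2 meV².
C_V/k_B = (⟨E²⟩ − ⟨E⟩²)/(kT)² = (2586.2 − 1486.8)/1746.6 = 0.629.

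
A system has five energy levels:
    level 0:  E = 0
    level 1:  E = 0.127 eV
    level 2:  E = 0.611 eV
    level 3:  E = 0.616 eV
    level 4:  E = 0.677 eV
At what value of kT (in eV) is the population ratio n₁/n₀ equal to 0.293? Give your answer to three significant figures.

0.103 eV

n₁/n₀ = exp[−(E₁−E₀)/kT] = 0.293.
⇒ (E₁−E₀)/kT = ln(1/0.293) = ln(3.4130) = 1.2276.
kT = 0.127 eV / 1.2276 = 0.103 eV.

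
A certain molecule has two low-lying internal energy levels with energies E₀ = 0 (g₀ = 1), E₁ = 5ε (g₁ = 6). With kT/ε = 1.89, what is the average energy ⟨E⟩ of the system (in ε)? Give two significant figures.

1.5 ε

Eᵢ/kT = 0, 2.646.
Z = Σ gᵢe^(−Eᵢ/kT) = 1·e^(−0) + 6·e^(−2.646) = 1.000 + 0.4256 = 1.426.
⟨E⟩ = Σ Eᵢ gᵢe^(−Eᵢ/kT) / Z = (0·1.000 + 5·0.4256) / 1.426 = 1.5 ε.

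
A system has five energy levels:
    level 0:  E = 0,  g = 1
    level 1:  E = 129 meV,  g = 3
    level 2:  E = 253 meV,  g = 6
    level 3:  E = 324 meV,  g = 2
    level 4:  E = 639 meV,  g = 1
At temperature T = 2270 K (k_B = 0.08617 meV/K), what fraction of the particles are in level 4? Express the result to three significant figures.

0.00826

k_BT = 0.08617 × 2270 K = 195.61 meV.
Eᵢ/kT = 0, 0.65948, 1.2934, 1.6564, 3.2667.
Z = Σ gᵢe^(−Eᵢ/kT) = 1·e^(−0) + 3·e^(−0.65948) + 6·e^(−1.2934) + 2·e^(−1.6564) + 1·e^(−3.2667) = 1.0000 + 1.5514 + 1.6460 + 0.38165 + 0.038132 = 4.6172.
P₄ = g₄ e^(−E₄/kT) / Z = 0.038132/4.6172 = 0.00826.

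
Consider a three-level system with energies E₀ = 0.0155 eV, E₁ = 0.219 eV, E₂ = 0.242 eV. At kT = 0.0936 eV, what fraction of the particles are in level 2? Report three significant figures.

0.0739

Eᵢ/kT = 0.16560, 2.3397, 2.5855.
Z = Σ e^(−Eᵢ/kT) = e^(−0.16560) + e^(−2.3397) + e^(−2.5855) = 0.84739 + 0.096357 + 0.075358 = 1.0191.
P₂ = e^(−E₂/kT) / Z = 0.075358/1.0191 = 0.0739.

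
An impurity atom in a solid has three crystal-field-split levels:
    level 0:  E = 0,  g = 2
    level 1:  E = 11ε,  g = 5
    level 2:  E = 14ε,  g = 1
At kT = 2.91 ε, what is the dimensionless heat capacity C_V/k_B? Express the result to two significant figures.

Eᵢ/kT = 0, 3.780, 4.811.
Z = Σ gᵢe^(−Eᵢ/kT) = 2·e^(−0) + 5·e^(−3.780) + 1·e^(−4.811) = 2.000 + 0.1141 + 0.008140 = 2.122.
⟨E⟩ = 0.6452 ε, ⟨E²⟩ = 7.258 ε².
C_V/k_B = (⟨E²⟩ − ⟨E⟩²)/(kT)² = (7.258 − 0.4163)/8.468 = 0.81.

0.81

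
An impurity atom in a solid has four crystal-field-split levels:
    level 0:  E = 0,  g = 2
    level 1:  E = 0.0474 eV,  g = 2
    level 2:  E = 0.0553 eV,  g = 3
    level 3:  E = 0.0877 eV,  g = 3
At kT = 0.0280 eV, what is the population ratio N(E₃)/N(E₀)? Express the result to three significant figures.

0.0654

n₃/n₀ = (g₃/g₀) exp[−(E₃−E₀)/kT] = (3/2) × exp(−(0.0877 eV)/(0.0280 eV)) = (3/2) × exp(-3.1321) = 0.0654.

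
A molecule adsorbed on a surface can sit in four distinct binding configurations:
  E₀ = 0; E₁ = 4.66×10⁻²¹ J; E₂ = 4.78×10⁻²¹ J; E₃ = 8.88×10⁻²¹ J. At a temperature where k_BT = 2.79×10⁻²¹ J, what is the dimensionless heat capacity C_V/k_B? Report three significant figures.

Eᵢ/kT = 0, 1.6703, 1.7133, 3.1828.
Z = Σ e^(−Eᵢ/kT) = e^(−0) + e^(−1.6703) + e^(−1.7133) + e^(−3.1828) = 1.0000 + 0.18819 + 0.18027 + 0.041469 = 1.4099.
⟨E⟩ = 1.4944, ⟨E²⟩ = 8.1393.
C_V/k_B = (⟨E²⟩ − ⟨E⟩²)/(kT)² = (8.1393 − 2.2332)/7.7841 = 0.759.

0.759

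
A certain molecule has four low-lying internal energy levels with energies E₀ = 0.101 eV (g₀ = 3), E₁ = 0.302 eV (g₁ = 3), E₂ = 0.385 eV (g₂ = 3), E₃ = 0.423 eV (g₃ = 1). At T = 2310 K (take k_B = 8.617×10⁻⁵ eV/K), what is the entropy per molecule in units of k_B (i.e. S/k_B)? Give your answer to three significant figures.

2.10

k_BT = 8.617×10⁻⁵ × 2310 K = 0.19905 eV.
Eᵢ/kT = 0.50741, 1.5172, 1.9342, 2.1251.
Z = Σ gᵢe^(−Eᵢ/kT) = 3·e^(−0.50741) + 3·e^(−1.5172) + 3·e^(−1.9342) + 1·e^(−2.1251) = 1.8062 + 0.65798 + 0.43362 + 0.11942 = 3.0172.
⟨E⟩ = Σ EᵢPᵢ = 0.19839 eV.
S/k_B = ln Z + ⟨E⟩/kT = ln(3.0172) + 0.19839/0.19905 = 1.1043 + 0.99668 = 2.10.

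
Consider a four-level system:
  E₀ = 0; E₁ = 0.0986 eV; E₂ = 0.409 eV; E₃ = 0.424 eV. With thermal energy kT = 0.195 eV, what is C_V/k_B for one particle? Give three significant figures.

Eᵢ/kT = 0, 0.50564, 2.0974, 2.1744.
Z = Σ e^(−Eᵢ/kT) = e^(−0) + e^(−0.50564) + e^(−2.0974) + e^(−2.1744) = 1.0000 + 0.60312 + 0.12278 + 0.11368 = 1.8396.
⟨E⟩ = 0.085826 eV, ⟨E²⟩ = 0.025462 eV².
C_V/k_B = (⟨E²⟩ − ⟨E⟩²)/(kT)² = (0.025462 − 0.0073661)/0.038025 = 0.476.

0.476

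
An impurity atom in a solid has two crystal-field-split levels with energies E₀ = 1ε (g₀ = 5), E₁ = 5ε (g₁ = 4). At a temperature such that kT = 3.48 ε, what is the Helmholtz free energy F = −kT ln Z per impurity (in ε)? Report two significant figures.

-5.4 ε

Eᵢ/kT = 0.2874, 1.437.
Z = Σ gᵢe^(−Eᵢ/kT) = 5·e^(−0.2874) + 4·e^(−1.437) = 3.751 + 0.9506 = 4.702.
F = −kT ln Z = −3.48 × ln(4.702) = −3.48 × 1.548 = -5.4 ε.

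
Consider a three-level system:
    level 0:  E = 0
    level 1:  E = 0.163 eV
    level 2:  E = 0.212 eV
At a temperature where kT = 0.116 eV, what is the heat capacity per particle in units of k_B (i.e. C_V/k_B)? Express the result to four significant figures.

Eᵢ/kT = 0, 1.40517, 1.82759.
Z = Σ e^(−Eᵢ/kT) = e^(−0) + e^(−1.40517) + e^(−1.82759) = 1.00000 + 0.245325 + 0.160801 = 1.40613.
⟨E⟩ = 0.0526820 eV, ⟨E²⟩ = 0.00977511 eV².
C_V/k_B = (⟨E²⟩ − ⟨E⟩²)/(kT)² = (0.00977511 − 0.00277539)/0.0134560 = 0.5202.

0.5202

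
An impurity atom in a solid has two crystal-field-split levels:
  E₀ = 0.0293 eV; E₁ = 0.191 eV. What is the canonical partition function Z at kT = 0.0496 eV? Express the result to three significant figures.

Z = 0.575

Eᵢ/kT = 0.59073, 3.8508.
Z = Σ e^(−Eᵢ/kT) = e^(−0.59073) + e^(−3.8508) = 0.55392 + 0.021263 = 0.57518.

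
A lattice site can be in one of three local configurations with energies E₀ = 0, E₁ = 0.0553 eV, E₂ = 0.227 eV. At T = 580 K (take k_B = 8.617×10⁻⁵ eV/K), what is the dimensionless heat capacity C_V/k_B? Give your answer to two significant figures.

k_BT = 8.617×10⁻⁵ × 580 K = 0.04998 eV.
Eᵢ/kT = 0, 1.106, 4.542.
Z = Σ e^(−Eᵢ/kT) = e^(−0) + e^(−1.106) + e^(−4.542) = 1.000 + 0.3309 + 0.01065 = 1.342.
⟨E⟩ = 0.01544 eV, ⟨E²⟩ = 0.001163 eV².
C_V/k_B = (⟨E²⟩ − ⟨E⟩²)/(kT)² = (0.001163 − 0.0002384)/0.002498 = 0.37.

0.37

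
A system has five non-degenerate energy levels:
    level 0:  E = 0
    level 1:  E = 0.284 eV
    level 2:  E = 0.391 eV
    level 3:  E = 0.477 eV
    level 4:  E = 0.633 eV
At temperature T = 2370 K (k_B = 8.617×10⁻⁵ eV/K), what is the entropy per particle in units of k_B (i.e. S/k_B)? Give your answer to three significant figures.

1.08

k_BT = 8.617×10⁻⁵ × 2370 K = 0.20422 eV.
Eᵢ/kT = 0, 1.3907, 1.9146, 2.3357, 3.0996.
Z = Σ e^(−Eᵢ/kT) = e^(−0) + e^(−1.3907) + e^(−1.9146) + e^(−2.3357) + e^(−3.0996) = 1.0000 + 0.24890 + 0.14740 + 0.096743 + 0.045067 = 1.5381.
⟨E⟩ = Σ EᵢPᵢ = 0.13198 eV.
S/k_B = ln Z + ⟨E⟩/kT = ln(1.5381) + 0.13198/0.20422 = 0.43055 + 0.64626 = 1.08.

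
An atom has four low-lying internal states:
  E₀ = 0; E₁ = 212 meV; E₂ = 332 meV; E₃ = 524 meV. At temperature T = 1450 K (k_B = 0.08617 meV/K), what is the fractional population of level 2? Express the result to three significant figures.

0.0553

k_BT = 0.08617 × 1450 K = 124.95 meV.
Eᵢ/kT = 0, 1.6967, 2.6571, 4.1937.
Z = Σ e^(−Eᵢ/kT) = e^(−0) + e^(−1.6967) + e^(−2.6571) + e^(−4.1937) = 1.0000 + 0.18329 + 0.070151 + 0.015090 = 1.2685.
P₂ = e^(−E₂/kT) / Z = 0.070151/1.2685 = 0.0553.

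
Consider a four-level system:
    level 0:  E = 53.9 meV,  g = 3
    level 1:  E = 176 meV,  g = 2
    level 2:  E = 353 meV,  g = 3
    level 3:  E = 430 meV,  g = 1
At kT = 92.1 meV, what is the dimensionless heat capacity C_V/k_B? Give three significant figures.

Eᵢ/kT = 0.58523, 1.9110, 3.8328, 4.6688.
Z = Σ gᵢe^(−Eᵢ/kT) = 3·e^(−0.58523) + 2·e^(−1.9110) + 3·e^(−3.8328) + 1·e^(−4.6688) = 1.6709 + 0.29586 + 0.064947 + 0.0093835 = 2.0411.
⟨E⟩ = 82.845 meV, ⟨E²⟩ = 11683 meV².
C_V/k_B = (⟨E²⟩ − ⟨E⟩²)/(kT)² = (11683 − 6863.3)/8482.4 = 0.568.

0.568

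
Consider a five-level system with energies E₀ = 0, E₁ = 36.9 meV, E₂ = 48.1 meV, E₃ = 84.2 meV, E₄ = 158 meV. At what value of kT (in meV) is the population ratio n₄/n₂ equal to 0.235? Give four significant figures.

75.89 meV

n₄/n₂ = exp[−(E₄−E₂)/kT] = 0.235.
⇒ (E₄−E₂)/kT = ln(1/0.235) = ln(4.25532) = 1.44817.
kT = 109.9 meV / 1.44817 = 75.89 meV.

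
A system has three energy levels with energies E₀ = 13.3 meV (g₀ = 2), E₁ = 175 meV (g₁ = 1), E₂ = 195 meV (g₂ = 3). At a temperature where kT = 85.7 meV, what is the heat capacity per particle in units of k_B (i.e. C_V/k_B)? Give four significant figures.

Eᵢ/kT = 0.155193, 2.04201, 2.27538.
Z = Σ gᵢe^(−Eᵢ/kT) = 2·e^(−0.155193) + 1·e^(−2.04201) + 3·e^(−2.27538) = 1.71250 + 0.129768 + 0.308274 = 2.15054.
⟨E⟩ = 49.1035 meV, ⟨E²⟩ = 7439.61 meV².
C_V/k_B = (⟨E²⟩ − ⟨E⟩²)/(kT)² = (7439.61 − 2411.15)/7344.49 = 0.6847.

0.6847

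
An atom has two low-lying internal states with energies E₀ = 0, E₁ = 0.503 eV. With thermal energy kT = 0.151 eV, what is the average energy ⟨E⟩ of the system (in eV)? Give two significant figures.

Eᵢ/kT = 0, 3.331.
Z = Σ e^(−Eᵢ/kT) = e^(−0) + e^(−3.331) = 1.000 + 0.03576 = 1.036.
⟨E⟩ = Σ Eᵢ e^(−Eᵢ/kT) / Z = (0·1.000 + 0.503·0.03576) / 1.036 = 0.017 eV.

0.017 eV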